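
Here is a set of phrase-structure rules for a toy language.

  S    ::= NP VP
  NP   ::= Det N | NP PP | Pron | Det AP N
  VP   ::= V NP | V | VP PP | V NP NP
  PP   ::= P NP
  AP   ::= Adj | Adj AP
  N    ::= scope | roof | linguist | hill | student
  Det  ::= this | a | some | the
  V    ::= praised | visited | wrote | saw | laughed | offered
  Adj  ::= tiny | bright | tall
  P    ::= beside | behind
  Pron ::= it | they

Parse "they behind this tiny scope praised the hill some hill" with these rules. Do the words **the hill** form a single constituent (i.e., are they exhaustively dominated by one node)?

[S [NP [NP [Pron they]] [PP [P behind] [NP [Det this] [AP [Adj tiny]] [N scope]]]] [VP [V praised] [NP [Det the] [N hill]] [NP [Det some] [N hill]]]]
The words 'the hill' are exhaustively dominated by a single NP node (built by NP → Det N), so they form a constituent.

Yes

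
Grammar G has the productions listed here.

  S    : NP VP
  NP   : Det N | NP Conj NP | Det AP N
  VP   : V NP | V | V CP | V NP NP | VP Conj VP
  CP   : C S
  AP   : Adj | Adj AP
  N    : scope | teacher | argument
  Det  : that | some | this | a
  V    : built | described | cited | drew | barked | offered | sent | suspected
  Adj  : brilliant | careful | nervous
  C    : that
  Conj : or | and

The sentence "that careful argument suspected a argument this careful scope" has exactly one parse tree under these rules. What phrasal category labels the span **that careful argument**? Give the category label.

[S [NP [Det that] [AP [Adj careful]] [N argument]] [VP [V suspected] [NP [Det a] [N argument]] [NP [Det this] [AP [Adj careful]] [N scope]]]]
The span 'that careful argument' is the NP node built by NP → Det AP N.

NP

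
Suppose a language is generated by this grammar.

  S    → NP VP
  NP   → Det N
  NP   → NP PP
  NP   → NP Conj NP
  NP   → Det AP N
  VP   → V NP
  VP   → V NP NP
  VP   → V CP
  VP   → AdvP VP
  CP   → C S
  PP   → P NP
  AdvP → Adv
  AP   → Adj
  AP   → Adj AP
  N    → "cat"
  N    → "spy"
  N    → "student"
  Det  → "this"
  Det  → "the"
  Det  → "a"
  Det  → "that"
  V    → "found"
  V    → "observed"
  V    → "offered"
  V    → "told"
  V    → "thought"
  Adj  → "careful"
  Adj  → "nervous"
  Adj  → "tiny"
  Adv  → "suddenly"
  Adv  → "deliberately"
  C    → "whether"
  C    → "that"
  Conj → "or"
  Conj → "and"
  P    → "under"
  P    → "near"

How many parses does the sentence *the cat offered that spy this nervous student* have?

1

[S [NP [Det the] [N cat]] [VP [V offered] [NP [Det that] [N spy]] [NP [Det this] [AP [Adj nervous]] [N student]]]]
No rule offers an alternative attachment or grouping for any span, so this is the only derivation.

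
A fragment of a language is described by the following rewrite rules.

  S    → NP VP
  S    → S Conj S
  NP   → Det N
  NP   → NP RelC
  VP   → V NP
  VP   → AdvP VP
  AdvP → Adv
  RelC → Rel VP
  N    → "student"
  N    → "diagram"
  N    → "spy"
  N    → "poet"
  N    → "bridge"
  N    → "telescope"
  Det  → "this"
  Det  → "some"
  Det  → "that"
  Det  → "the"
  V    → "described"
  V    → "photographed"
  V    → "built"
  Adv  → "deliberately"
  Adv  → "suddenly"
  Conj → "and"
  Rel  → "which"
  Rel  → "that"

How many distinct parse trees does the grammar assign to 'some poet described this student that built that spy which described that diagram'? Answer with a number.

The two bracketings:
[S [NP [Det some] [N poet]] [VP [V described] [NP [NP [Det this] [N student]] [RelC [Rel that] [VP [V built] [NP [NP [Det that] [N spy]] [RelC [Rel which] [VP [V described] [NP [Det that] [N diagram]]]]]]]]]]
[S [NP [Det some] [N poet]] [VP [V described] [NP [NP [NP [Det this] [N student]] [RelC [Rel that] [VP [V built] [NP [Det that] [N spy]]]]] [RelC [Rel which] [VP [V described] [NP [Det that] [N diagram]]]]]]]
The trees differ in how a recursive rule is bracketed over the same span.

2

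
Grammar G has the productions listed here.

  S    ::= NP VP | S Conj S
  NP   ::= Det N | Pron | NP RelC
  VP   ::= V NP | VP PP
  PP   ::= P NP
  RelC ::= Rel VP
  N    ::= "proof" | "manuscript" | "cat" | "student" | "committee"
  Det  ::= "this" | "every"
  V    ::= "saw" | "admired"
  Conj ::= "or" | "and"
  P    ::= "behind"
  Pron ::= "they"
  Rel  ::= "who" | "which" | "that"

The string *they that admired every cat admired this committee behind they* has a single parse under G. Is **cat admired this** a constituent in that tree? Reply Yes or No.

No

[S [NP [NP [Pron they]] [RelC [Rel that] [VP [V admired] [NP [Det every] [N cat]]]]] [VP [VP [V admired] [NP [Det this] [N committee]]] [PP [P behind] [NP [Pron they]]]]]
The smallest constituent containing 'cat admired this' is the S spanning 'they that admired every cat admired this committee behind they'; no single node in the tree dominates exactly the given words.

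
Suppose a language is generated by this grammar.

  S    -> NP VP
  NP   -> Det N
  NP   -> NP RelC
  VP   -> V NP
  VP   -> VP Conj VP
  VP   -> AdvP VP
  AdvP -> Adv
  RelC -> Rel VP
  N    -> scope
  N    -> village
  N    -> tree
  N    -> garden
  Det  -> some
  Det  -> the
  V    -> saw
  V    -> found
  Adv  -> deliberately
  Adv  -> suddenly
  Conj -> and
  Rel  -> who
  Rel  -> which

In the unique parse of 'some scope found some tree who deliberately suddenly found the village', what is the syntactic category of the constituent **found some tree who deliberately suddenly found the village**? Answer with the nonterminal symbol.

VP

S
  NP
    Det: some
    N: scope
  VP
    V: found
    NP
      NP
        Det: some
        N: tree
      RelC
        Rel: who
        VP
          AdvP
            Adv: deliberately
          VP
            AdvP
              Adv: suddenly
            VP
              V: found
              NP
                Det: the
                N: village
The span 'found some tree who deliberately suddenly found the village' is the VP node built by VP → V NP.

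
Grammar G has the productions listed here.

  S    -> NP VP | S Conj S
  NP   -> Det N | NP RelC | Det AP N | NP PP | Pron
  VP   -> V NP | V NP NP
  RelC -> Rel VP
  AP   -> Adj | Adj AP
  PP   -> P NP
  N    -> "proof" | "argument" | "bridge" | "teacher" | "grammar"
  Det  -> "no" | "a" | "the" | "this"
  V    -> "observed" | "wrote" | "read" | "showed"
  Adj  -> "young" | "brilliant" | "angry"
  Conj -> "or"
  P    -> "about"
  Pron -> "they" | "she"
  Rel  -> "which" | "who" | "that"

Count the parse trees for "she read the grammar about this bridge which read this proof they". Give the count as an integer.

4

Two of the 4 distinct bracketings:
[S [NP [Pron she]] [VP [V read] [NP [NP [NP [Det the] [N grammar]] [PP [P about] [NP [Det this] [N bridge]]]] [RelC [Rel which] [VP [V read] [NP [Det this] [N proof]] [NP [Pron they]]]]]]]
[S [NP [Pron she]] [VP [V read] [NP [NP [Det the] [N grammar]] [PP [P about] [NP [NP [Det this] [N bridge]] [RelC [Rel which] [VP [V read] [NP [Det this] [N proof]] [NP [Pron they]]]]]]]]]
The trees differ in how a recursive rule is bracketed over the same span.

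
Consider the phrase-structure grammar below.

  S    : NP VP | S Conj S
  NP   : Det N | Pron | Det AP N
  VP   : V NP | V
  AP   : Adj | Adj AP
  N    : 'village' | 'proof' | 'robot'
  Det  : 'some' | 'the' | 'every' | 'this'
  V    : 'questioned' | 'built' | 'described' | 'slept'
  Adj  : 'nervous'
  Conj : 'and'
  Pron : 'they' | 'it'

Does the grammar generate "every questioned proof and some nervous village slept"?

A Det word can never sit immediately before a V word in any string this grammar generates, so the substring 'every questioned' rules out a derivation.

Ungrammatical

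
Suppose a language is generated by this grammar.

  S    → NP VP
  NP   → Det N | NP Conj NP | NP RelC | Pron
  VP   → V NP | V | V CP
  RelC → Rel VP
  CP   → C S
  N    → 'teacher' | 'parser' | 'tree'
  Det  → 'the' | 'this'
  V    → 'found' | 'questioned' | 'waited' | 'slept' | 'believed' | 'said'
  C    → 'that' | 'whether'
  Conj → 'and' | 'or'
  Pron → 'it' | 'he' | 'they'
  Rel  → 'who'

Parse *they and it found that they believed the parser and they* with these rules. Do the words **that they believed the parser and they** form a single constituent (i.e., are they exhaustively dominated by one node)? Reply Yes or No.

Yes

[S [NP [NP [Pron they]] [Conj and] [NP [Pron it]]] [VP [V found] [CP [C that] [S [NP [Pron they]] [VP [V believed] [NP [NP [Det the] [N parser]] [Conj and] [NP [Pron they]]]]]]]]
The words 'that they believed the parser and they' are exhaustively dominated by a single CP node (built by CP → C S), so they form a constituent.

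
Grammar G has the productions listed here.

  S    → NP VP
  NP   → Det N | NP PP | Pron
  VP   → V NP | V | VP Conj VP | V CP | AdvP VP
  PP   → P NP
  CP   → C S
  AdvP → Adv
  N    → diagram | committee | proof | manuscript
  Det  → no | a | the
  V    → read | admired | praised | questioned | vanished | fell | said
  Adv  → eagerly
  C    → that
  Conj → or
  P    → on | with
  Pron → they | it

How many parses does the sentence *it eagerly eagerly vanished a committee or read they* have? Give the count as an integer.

3

Two of the 3 distinct bracketings:
[S [NP [Pron it]] [VP [VP [AdvP [Adv eagerly]] [VP [AdvP [Adv eagerly]] [VP [V vanished] [NP [Det a] [N committee]]]]] [Conj or] [VP [V read] [NP [Pron they]]]]]
[S [NP [Pron it]] [VP [AdvP [Adv eagerly]] [VP [VP [AdvP [Adv eagerly]] [VP [V vanished] [NP [Det a] [N committee]]]] [Conj or] [VP [V read] [NP [Pron they]]]]]]
The trees differ in how a recursive rule is bracketed over the same span.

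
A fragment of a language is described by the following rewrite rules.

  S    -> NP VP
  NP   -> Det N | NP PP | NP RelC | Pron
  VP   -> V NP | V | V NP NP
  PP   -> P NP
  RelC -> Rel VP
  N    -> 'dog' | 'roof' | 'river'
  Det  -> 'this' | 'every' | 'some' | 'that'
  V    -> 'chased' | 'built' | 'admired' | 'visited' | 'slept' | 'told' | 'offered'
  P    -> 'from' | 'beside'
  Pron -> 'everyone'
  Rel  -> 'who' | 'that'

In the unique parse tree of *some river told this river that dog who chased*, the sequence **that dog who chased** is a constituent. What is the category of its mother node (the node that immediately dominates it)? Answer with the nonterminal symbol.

S
  NP
    Det: some
    N: river
  VP
    V: told
    NP
      Det: this
      N: river
    NP
      NP
        Det: that
        N: dog
      RelC
        Rel: who
        VP
          V: chased
The span 'that dog who chased' is the NP node built by NP → NP RelC.
Its mother is the VP built by VP → V NP NP.

VP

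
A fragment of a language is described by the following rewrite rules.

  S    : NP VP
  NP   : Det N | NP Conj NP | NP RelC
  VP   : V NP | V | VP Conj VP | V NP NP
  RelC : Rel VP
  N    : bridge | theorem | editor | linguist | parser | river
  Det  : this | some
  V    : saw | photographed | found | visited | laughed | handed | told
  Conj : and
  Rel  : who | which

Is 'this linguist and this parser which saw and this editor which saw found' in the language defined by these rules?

S
  NP
    NP
      Det: this
      N: linguist
    Conj: and
    NP
      NP
        NP
          Det: this
          N: parser
        RelC
          Rel: which
          VP
            V: saw
      Conj: and
      NP
        NP
          Det: this
          N: editor
        RelC
          Rel: which
          VP
            V: saw
  VP
    V: found
Each bracket corresponds to one application of a listed rule, so the string is derivable from S.

Grammatical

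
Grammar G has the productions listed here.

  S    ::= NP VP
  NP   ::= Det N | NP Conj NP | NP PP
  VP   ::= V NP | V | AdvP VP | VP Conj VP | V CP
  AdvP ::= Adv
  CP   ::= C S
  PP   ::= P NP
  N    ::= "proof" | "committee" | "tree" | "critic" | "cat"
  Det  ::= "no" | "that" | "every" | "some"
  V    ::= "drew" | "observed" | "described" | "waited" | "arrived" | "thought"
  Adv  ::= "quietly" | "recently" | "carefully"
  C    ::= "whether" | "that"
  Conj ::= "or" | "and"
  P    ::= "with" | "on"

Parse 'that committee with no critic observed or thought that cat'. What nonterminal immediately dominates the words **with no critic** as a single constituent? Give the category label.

S
  NP
    NP
      Det: that
      N: committee
    PP
      P: with
      NP
        Det: no
        N: critic
  VP
    VP
      V: observed
    Conj: or
    VP
      V: thought
      NP
        Det: that
        N: cat
The span 'with no critic' is the PP node built by PP → P NP.

PP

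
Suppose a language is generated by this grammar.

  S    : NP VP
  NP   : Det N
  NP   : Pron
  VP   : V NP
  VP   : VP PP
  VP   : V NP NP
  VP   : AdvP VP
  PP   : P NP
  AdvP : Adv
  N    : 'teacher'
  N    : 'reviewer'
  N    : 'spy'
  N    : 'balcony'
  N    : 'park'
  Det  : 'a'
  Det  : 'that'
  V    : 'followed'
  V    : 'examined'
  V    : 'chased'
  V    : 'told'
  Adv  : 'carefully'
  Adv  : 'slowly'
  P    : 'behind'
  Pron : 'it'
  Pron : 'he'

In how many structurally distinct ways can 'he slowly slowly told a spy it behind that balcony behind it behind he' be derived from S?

Two of the 10 distinct bracketings:
[S [NP [Pron he]] [VP [VP [VP [VP [AdvP [Adv slowly]] [VP [AdvP [Adv slowly]] [VP [V told] [NP [Det a] [N spy]] [NP [Pron it]]]]] [PP [P behind] [NP [Det that] [N balcony]]]] [PP [P behind] [NP [Pron it]]]] [PP [P behind] [NP [Pron he]]]]]
[S [NP [Pron he]] [VP [VP [VP [AdvP [Adv slowly]] [VP [VP [AdvP [Adv slowly]] [VP [V told] [NP [Det a] [N spy]] [NP [Pron it]]]] [PP [P behind] [NP [Det that] [N balcony]]]]] [PP [P behind] [NP [Pron it]]]] [PP [P behind] [NP [Pron he]]]]]
The trees differ in how a recursive rule is bracketed over the same span.

10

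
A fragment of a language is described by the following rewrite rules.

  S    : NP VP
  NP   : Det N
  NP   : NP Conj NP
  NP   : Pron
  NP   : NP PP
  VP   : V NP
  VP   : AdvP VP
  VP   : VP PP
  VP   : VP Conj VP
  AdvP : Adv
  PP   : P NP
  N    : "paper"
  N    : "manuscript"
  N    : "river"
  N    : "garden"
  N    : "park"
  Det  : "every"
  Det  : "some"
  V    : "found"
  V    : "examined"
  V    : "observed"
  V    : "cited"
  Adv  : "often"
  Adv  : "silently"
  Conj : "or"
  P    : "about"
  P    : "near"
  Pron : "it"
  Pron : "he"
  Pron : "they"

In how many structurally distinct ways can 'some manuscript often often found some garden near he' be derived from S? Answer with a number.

4

Two of the 4 distinct bracketings:
[S [NP [Det some] [N manuscript]] [VP [AdvP [Adv often]] [VP [AdvP [Adv often]] [VP [V found] [NP [NP [Det some] [N garden]] [PP [P near] [NP [Pron he]]]]]]]]
[S [NP [Det some] [N manuscript]] [VP [AdvP [Adv often]] [VP [AdvP [Adv often]] [VP [VP [V found] [NP [Det some] [N garden]]] [PP [P near] [NP [Pron he]]]]]]]
The difference turns on whether NP → NP PP is used at the relevant span, versus an alternative expansion of NP.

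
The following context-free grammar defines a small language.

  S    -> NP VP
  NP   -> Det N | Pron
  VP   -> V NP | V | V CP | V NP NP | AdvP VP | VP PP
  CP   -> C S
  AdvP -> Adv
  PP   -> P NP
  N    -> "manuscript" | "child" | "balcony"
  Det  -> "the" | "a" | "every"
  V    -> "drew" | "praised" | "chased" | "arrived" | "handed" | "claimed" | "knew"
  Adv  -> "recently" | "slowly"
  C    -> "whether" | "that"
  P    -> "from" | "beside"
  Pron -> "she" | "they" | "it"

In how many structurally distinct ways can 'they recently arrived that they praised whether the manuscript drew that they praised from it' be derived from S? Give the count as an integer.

Two of the 5 distinct bracketings:
[S [NP [Pron they]] [VP [AdvP [Adv recently]] [VP [V arrived] [CP [C that] [S [NP [Pron they]] [VP [V praised] [CP [C whether] [S [NP [Det the] [N manuscript]] [VP [V drew] [CP [C that] [S [NP [Pron they]] [VP [VP [V praised]] [PP [P from] [NP [Pron it]]]]]]]]]]]]]]]
[S [NP [Pron they]] [VP [AdvP [Adv recently]] [VP [V arrived] [CP [C that] [S [NP [Pron they]] [VP [V praised] [CP [C whether] [S [NP [Det the] [N manuscript]] [VP [VP [V drew] [CP [C that] [S [NP [Pron they]] [VP [V praised]]]]] [PP [P from] [NP [Pron it]]]]]]]]]]]]
The trees differ in how a recursive rule is bracketed over the same span.

5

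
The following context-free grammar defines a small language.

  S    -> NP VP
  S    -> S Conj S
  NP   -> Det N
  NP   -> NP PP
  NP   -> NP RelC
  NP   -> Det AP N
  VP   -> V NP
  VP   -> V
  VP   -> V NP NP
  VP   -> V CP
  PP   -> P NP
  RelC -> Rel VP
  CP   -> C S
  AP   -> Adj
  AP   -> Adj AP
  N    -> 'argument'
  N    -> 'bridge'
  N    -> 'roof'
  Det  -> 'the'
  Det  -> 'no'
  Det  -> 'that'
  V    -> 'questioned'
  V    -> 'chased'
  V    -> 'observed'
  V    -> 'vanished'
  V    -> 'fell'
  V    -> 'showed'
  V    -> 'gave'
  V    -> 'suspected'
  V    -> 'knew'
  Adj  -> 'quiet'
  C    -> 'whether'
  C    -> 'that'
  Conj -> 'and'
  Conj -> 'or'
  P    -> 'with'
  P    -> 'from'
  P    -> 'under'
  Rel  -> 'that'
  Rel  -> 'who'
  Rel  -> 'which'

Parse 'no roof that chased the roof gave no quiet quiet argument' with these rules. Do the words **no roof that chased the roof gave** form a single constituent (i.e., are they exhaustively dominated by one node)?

No

[S [NP [NP [Det no] [N roof]] [RelC [Rel that] [VP [V chased] [NP [Det the] [N roof]]]]] [VP [V gave] [NP [Det no] [AP [Adj quiet] [AP [Adj quiet]]] [N argument]]]]
The smallest constituent containing 'no roof that chased the roof gave' is the S spanning 'no roof that chased the roof gave no quiet quiet argument'; no single node in the tree dominates exactly the given words.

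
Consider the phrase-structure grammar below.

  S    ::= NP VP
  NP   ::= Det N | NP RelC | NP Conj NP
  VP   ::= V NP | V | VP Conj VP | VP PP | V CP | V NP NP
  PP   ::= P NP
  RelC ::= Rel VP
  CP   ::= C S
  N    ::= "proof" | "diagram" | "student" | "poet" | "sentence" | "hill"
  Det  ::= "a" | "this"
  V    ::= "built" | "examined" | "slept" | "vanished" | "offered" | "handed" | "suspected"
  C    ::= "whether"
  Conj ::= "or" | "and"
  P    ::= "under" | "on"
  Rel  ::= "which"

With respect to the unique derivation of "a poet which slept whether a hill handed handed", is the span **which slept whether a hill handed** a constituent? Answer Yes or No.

[S [NP [NP [Det a] [N poet]] [RelC [Rel which] [VP [V slept] [CP [C whether] [S [NP [Det a] [N hill]] [VP [V handed]]]]]]] [VP [V handed]]]
The words 'which slept whether a hill handed' are exhaustively dominated by a single RelC node (built by RelC → Rel VP), so they form a constituent.

Yes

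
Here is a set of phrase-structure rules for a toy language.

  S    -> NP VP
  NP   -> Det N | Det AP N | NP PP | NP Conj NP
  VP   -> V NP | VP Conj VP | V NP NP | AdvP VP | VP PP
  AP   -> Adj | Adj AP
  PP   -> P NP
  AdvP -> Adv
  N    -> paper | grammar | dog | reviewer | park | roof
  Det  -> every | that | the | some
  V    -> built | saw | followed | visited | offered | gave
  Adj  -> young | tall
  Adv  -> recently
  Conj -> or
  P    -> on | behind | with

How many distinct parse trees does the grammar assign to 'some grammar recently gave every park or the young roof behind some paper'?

4

Two of the 4 distinct bracketings:
[S [NP [Det some] [N grammar]] [VP [AdvP [Adv recently]] [VP [V gave] [NP [NP [NP [Det every] [N park]] [Conj or] [NP [Det the] [AP [Adj young]] [N roof]]] [PP [P behind] [NP [Det some] [N paper]]]]]]]
[S [NP [Det some] [N grammar]] [VP [AdvP [Adv recently]] [VP [V gave] [NP [NP [Det every] [N park]] [Conj or] [NP [NP [Det the] [AP [Adj young]] [N roof]] [PP [P behind] [NP [Det some] [N paper]]]]]]]]
The trees differ in how a recursive rule is bracketed over the same span.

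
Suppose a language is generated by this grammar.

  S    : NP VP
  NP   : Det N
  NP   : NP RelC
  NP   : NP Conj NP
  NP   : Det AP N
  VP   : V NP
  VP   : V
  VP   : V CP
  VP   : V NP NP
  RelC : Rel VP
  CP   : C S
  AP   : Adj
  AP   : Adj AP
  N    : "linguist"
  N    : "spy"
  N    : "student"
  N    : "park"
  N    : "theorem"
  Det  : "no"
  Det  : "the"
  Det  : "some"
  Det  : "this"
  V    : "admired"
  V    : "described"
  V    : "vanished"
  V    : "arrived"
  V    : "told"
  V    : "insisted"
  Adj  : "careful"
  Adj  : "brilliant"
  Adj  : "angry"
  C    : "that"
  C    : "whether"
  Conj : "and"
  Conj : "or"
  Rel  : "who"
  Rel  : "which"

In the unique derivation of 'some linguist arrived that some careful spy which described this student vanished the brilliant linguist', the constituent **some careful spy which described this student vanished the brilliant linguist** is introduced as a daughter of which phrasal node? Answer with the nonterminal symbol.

[S [NP [Det some] [N linguist]] [VP [V arrived] [CP [C that] [S [NP [NP [Det some] [AP [Adj careful]] [N spy]] [RelC [Rel which] [VP [V described] [NP [Det this] [N student]]]]] [VP [V vanished] [NP [Det the] [AP [Adj brilliant]] [N linguist]]]]]]]
The span 'some careful spy which described this student vanished the brilliant linguist' is the S node built by S → NP VP.
Its mother is the CP built by CP → C S.

CP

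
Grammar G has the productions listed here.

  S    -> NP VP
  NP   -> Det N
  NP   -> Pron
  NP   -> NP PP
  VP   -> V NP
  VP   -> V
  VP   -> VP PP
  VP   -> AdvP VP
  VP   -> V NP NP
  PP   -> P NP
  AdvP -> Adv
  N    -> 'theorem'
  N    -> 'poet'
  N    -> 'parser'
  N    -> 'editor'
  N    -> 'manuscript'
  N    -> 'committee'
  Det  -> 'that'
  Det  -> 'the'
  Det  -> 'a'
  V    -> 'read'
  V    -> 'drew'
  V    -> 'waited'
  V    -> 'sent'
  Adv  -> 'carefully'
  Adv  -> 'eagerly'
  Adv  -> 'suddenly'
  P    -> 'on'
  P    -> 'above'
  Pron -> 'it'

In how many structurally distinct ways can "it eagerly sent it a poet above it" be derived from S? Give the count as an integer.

Two of the 3 distinct bracketings:
[S [NP [Pron it]] [VP [VP [AdvP [Adv eagerly]] [VP [V sent] [NP [Pron it]] [NP [Det a] [N poet]]]] [PP [P above] [NP [Pron it]]]]]
[S [NP [Pron it]] [VP [AdvP [Adv eagerly]] [VP [VP [V sent] [NP [Pron it]] [NP [Det a] [N poet]]] [PP [P above] [NP [Pron it]]]]]]
The trees differ in how a recursive rule is bracketed over the same span.

3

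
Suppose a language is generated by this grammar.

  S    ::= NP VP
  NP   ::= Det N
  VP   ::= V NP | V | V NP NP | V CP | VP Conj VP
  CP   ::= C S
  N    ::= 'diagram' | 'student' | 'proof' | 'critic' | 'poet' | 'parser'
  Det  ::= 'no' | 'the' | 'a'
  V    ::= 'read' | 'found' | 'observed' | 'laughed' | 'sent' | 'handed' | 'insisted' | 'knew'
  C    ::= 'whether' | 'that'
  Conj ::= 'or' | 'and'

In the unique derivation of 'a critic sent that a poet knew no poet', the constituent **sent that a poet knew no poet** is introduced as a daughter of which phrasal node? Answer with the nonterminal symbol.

S

S
  NP
    Det: a
    N: critic
  VP
    V: sent
    CP
      C: that
      S
        NP
          Det: a
          N: poet
        VP
          V: knew
          NP
            Det: no
            N: poet
The span 'sent that a poet knew no poet' is the VP node built by VP → V CP.
Its mother is the S built by S → NP VP.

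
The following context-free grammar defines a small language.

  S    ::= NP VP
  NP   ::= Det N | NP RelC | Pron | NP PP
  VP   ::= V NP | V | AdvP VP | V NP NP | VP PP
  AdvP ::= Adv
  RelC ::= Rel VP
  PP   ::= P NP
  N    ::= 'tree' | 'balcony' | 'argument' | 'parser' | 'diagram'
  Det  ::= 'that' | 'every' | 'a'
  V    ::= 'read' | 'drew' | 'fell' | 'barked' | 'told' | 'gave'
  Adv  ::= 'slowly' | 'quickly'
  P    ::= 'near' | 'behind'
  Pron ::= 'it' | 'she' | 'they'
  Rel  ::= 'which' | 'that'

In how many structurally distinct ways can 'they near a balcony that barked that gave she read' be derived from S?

3

Two of the 3 distinct bracketings:
[S [NP [NP [NP [NP [Pron they]] [PP [P near] [NP [Det a] [N balcony]]]] [RelC [Rel that] [VP [V barked]]]] [RelC [Rel that] [VP [V gave] [NP [Pron she]]]]] [VP [V read]]]
[S [NP [NP [NP [Pron they]] [PP [P near] [NP [NP [Det a] [N balcony]] [RelC [Rel that] [VP [V barked]]]]]] [RelC [Rel that] [VP [V gave] [NP [Pron she]]]]] [VP [V read]]]
The trees differ in how a recursive rule is bracketed over the same span.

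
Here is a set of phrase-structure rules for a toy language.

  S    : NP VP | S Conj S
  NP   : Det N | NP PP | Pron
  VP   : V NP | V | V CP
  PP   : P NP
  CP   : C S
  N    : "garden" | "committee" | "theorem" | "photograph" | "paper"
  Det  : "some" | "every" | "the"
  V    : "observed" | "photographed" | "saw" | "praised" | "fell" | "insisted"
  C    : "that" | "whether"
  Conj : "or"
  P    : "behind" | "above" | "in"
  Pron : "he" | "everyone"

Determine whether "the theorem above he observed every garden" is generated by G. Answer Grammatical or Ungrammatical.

Grammatical

S
  NP
    NP
      Det: the
      N: theorem
    PP
      P: above
      NP
        Pron: he
  VP
    V: observed
    NP
      Det: every
      N: garden
The bracketing above is licensed at every node by one of the given productions, with S at the root.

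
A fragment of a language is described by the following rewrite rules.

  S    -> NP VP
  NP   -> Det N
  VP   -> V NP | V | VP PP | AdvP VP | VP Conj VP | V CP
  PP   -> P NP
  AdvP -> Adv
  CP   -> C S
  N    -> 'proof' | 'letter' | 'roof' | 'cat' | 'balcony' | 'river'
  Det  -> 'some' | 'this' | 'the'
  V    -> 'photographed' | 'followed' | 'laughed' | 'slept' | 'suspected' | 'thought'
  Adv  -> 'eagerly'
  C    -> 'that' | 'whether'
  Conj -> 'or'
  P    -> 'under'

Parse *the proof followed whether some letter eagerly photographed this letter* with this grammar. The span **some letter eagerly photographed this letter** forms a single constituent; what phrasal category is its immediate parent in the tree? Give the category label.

CP

S
  NP
    Det: the
    N: proof
  VP
    V: followed
    CP
      C: whether
      S
        NP
          Det: some
          N: letter
        VP
          AdvP
            Adv: eagerly
          VP
            V: photographed
            NP
              Det: this
              N: letter
The span 'some letter eagerly photographed this letter' is the S node built by S → NP VP.
Its mother is the CP built by CP → C S.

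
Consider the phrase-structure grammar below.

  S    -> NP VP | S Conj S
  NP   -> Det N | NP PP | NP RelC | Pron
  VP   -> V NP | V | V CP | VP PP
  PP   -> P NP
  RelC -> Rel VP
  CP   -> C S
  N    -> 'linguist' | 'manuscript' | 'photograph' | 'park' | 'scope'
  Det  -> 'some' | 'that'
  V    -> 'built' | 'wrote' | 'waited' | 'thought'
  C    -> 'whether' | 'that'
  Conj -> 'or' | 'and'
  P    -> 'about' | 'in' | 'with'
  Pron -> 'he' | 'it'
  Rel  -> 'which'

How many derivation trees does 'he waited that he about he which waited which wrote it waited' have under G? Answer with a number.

3

Two of the 3 distinct bracketings:
[S [NP [Pron he]] [VP [V waited] [CP [C that] [S [NP [NP [Pron he]] [PP [P about] [NP [NP [NP [Pron he]] [RelC [Rel which] [VP [V waited]]]] [RelC [Rel which] [VP [V wrote] [NP [Pron it]]]]]]] [VP [V waited]]]]]]
[S [NP [Pron he]] [VP [V waited] [CP [C that] [S [NP [NP [NP [Pron he]] [PP [P about] [NP [NP [Pron he]] [RelC [Rel which] [VP [V waited]]]]]] [RelC [Rel which] [VP [V wrote] [NP [Pron it]]]]] [VP [V waited]]]]]]
The trees differ in how a recursive rule is bracketed over the same span.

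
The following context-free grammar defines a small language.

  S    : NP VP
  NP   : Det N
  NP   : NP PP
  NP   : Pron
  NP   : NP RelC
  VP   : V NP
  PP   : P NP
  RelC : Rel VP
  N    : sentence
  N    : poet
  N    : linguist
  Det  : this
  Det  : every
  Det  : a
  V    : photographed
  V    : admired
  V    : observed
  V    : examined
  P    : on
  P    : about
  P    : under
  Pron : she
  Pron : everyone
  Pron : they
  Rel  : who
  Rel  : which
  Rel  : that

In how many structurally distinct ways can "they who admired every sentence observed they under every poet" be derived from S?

[S [NP [NP [Pron they]] [RelC [Rel who] [VP [V admired] [NP [Det every] [N sentence]]]]] [VP [V observed] [NP [NP [Pron they]] [PP [P under] [NP [Det every] [N poet]]]]]]
No rule offers an alternative attachment or grouping for any span, so this is the only derivation.

1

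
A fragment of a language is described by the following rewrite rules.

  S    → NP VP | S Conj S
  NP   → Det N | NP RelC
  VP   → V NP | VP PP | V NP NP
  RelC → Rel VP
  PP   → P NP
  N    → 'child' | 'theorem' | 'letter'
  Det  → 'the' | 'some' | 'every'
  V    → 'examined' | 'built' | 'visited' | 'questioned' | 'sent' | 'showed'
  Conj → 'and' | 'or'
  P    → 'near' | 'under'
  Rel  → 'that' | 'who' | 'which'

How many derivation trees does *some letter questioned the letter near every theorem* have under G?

1

[S [NP [Det some] [N letter]] [VP [VP [V questioned] [NP [Det the] [N letter]]] [PP [P near] [NP [Det every] [N theorem]]]]]
No rule offers an alternative attachment or grouping for any span, so this is the only derivation.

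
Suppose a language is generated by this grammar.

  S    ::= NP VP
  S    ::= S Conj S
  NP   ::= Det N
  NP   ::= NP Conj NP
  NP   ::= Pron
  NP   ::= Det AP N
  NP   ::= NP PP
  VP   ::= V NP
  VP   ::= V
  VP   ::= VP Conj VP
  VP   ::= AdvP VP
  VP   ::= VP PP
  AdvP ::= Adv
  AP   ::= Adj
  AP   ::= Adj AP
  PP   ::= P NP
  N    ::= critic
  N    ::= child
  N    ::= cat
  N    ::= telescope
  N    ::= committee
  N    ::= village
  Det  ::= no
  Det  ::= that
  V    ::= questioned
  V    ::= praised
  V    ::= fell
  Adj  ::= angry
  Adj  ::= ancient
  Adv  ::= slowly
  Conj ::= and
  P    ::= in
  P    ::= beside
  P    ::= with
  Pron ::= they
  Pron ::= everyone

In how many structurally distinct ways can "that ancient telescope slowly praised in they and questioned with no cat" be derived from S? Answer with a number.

7

Two of the 7 distinct bracketings:
[S [NP [Det that] [AP [Adj ancient]] [N telescope]] [VP [VP [AdvP [Adv slowly]] [VP [VP [V praised]] [PP [P in] [NP [Pron they]]]]] [Conj and] [VP [VP [V questioned]] [PP [P with] [NP [Det no] [N cat]]]]]]
[S [NP [Det that] [AP [Adj ancient]] [N telescope]] [VP [VP [VP [AdvP [Adv slowly]] [VP [V praised]]] [PP [P in] [NP [Pron they]]]] [Conj and] [VP [VP [V questioned]] [PP [P with] [NP [Det no] [N cat]]]]]]
The trees differ in how a recursive rule is bracketed over the same span.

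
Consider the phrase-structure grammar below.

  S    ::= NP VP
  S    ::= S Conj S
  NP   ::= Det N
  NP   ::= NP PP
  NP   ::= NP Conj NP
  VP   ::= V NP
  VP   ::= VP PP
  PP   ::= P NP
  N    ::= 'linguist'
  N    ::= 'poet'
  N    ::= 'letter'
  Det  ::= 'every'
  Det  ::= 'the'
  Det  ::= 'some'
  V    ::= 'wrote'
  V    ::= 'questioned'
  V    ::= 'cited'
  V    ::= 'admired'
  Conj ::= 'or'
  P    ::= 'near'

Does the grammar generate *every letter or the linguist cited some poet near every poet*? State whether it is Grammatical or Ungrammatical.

Grammatical

[S [NP [NP [Det every] [N letter]] [Conj or] [NP [Det the] [N linguist]]] [VP [V cited] [NP [NP [Det some] [N poet]] [PP [P near] [NP [Det every] [N poet]]]]]]
Every word is introduced by a lexical rule and the phrasal rules combine the resulting categories into a single S.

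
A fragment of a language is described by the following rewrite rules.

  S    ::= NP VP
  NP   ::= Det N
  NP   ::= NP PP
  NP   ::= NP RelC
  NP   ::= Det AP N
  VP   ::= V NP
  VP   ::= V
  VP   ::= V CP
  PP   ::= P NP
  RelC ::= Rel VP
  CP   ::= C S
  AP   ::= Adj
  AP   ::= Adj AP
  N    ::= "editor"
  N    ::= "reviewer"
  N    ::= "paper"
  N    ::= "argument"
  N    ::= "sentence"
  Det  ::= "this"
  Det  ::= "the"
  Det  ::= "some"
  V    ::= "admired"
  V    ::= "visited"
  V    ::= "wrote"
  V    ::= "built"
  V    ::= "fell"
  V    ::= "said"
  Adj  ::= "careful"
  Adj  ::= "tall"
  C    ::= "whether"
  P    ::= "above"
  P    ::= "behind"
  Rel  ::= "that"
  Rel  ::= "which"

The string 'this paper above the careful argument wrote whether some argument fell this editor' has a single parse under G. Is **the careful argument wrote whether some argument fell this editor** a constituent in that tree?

No

[S [NP [NP [Det this] [N paper]] [PP [P above] [NP [Det the] [AP [Adj careful]] [N argument]]]] [VP [V wrote] [CP [C whether] [S [NP [Det some] [N argument]] [VP [V fell] [NP [Det this] [N editor]]]]]]]
The smallest constituent containing 'the careful argument wrote whether some argument fell this editor' is the S spanning 'this paper above the careful argument wrote whether some argument fell this editor'; no single node in the tree dominates exactly the given words.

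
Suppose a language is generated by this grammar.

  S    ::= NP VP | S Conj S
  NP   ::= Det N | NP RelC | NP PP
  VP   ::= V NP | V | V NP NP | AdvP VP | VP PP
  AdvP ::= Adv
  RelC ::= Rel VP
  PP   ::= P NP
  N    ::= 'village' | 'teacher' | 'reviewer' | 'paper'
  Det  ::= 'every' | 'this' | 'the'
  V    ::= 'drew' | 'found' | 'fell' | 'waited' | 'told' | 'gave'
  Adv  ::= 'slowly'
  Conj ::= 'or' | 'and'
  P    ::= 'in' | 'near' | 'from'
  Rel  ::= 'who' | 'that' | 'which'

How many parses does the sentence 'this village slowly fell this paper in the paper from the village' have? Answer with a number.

9

Two of the 9 distinct bracketings:
[S [NP [Det this] [N village]] [VP [AdvP [Adv slowly]] [VP [V fell] [NP [NP [Det this] [N paper]] [PP [P in] [NP [NP [Det the] [N paper]] [PP [P from] [NP [Det the] [N village]]]]]]]]]
[S [NP [Det this] [N village]] [VP [AdvP [Adv slowly]] [VP [V fell] [NP [NP [NP [Det this] [N paper]] [PP [P in] [NP [Det the] [N paper]]]] [PP [P from] [NP [Det the] [N village]]]]]]]
The trees differ in how a recursive rule is bracketed over the same span.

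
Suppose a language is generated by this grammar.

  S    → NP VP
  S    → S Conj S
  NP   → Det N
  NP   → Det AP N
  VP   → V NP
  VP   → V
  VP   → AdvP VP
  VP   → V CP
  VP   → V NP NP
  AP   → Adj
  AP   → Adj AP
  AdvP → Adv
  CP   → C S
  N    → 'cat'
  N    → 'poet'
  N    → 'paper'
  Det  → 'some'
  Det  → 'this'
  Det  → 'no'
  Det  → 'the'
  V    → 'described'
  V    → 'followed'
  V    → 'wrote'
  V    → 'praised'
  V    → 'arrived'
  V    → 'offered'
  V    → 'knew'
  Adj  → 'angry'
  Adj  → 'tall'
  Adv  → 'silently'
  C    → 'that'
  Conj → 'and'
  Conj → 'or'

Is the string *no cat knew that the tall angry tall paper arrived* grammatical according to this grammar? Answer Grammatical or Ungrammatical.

Grammatical

S
  NP
    Det: no
    N: cat
  VP
    V: knew
    CP
      C: that
      S
        NP
          Det: the
          AP
            Adj: tall
            AP
              Adj: angry
              AP
                Adj: tall
          N: paper
        VP
          V: arrived
The bracketing above is licensed at every node by one of the given productions, with S at the root.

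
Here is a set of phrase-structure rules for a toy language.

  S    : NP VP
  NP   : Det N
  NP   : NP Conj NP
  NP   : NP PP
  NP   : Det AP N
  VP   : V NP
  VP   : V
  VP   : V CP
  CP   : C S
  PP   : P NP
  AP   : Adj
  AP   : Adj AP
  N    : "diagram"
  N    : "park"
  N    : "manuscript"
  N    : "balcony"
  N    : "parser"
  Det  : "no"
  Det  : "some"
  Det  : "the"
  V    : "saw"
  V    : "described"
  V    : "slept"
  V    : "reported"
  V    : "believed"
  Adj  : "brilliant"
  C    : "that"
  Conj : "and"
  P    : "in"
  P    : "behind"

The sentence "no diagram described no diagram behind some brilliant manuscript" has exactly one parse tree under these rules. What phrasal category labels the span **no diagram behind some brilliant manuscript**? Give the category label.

[S [NP [Det no] [N diagram]] [VP [V described] [NP [NP [Det no] [N diagram]] [PP [P behind] [NP [Det some] [AP [Adj brilliant]] [N manuscript]]]]]]
The span 'no diagram behind some brilliant manuscript' is the NP node built by NP → NP PP.

NP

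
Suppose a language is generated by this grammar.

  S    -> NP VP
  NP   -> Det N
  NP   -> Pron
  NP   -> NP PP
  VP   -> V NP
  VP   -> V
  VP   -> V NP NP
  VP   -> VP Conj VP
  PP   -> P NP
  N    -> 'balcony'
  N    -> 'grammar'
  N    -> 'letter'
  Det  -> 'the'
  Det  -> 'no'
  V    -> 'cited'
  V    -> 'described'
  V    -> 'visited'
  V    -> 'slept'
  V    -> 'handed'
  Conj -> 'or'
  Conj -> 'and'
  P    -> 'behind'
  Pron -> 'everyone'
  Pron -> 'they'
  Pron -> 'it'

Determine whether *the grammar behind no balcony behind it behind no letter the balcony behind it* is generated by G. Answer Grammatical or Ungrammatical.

Ungrammatical

For S → NP VP, every NP-prefix leaves a non-VP remainder: after 'the grammar' the remainder is not a VP; after 'the grammar behind no balcony' the remainder is not a VP; after 'the grammar behind no balcony behind it' the remainder is not a VP (and 1 more).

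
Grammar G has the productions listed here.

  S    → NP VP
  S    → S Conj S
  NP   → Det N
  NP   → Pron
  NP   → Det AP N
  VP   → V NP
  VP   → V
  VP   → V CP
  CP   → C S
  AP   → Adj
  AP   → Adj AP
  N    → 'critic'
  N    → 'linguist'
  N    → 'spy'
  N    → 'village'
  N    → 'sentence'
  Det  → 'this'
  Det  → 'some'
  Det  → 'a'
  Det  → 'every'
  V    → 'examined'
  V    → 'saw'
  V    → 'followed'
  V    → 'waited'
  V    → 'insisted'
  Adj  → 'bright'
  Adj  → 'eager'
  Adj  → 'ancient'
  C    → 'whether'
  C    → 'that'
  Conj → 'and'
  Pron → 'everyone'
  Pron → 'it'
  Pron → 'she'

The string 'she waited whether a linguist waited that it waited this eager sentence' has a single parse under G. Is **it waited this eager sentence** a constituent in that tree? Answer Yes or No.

[S [NP [Pron she]] [VP [V waited] [CP [C whether] [S [NP [Det a] [N linguist]] [VP [V waited] [CP [C that] [S [NP [Pron it]] [VP [V waited] [NP [Det this] [AP [Adj eager]] [N sentence]]]]]]]]]]
The words 'it waited this eager sentence' are exhaustively dominated by a single S node (built by S → NP VP), so they form a constituent.

Yes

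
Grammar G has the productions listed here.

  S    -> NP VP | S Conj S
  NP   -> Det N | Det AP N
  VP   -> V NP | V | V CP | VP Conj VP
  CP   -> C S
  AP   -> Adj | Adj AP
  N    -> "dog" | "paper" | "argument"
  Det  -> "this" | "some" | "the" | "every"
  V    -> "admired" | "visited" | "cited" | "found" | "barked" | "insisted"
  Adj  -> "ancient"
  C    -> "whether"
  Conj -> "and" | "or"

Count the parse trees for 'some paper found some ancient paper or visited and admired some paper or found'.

5

Two of the 5 distinct bracketings:
[S [NP [Det some] [N paper]] [VP [VP [V found] [NP [Det some] [AP [Adj ancient]] [N paper]]] [Conj or] [VP [VP [V visited]] [Conj and] [VP [VP [V admired] [NP [Det some] [N paper]]] [Conj or] [VP [V found]]]]]]
[S [NP [Det some] [N paper]] [VP [VP [V found] [NP [Det some] [AP [Adj ancient]] [N paper]]] [Conj or] [VP [VP [VP [V visited]] [Conj and] [VP [V admired] [NP [Det some] [N paper]]]] [Conj or] [VP [V found]]]]]
The trees differ in how a recursive rule is bracketed over the same span.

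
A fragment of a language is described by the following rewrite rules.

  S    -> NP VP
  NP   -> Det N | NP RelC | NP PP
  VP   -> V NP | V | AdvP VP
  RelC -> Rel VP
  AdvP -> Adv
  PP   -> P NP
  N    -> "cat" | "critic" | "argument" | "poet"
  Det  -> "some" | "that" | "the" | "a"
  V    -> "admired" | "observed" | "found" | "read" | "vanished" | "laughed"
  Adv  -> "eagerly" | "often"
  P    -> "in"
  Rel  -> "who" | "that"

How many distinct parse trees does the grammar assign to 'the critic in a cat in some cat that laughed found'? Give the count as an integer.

Two of the 5 distinct bracketings:
[S [NP [NP [NP [Det the] [N critic]] [PP [P in] [NP [NP [Det a] [N cat]] [PP [P in] [NP [Det some] [N cat]]]]]] [RelC [Rel that] [VP [V laughed]]]] [VP [V found]]]
[S [NP [NP [NP [NP [Det the] [N critic]] [PP [P in] [NP [Det a] [N cat]]]] [PP [P in] [NP [Det some] [N cat]]]] [RelC [Rel that] [VP [V laughed]]]] [VP [V found]]]
The trees differ in how a recursive rule is bracketed over the same span.

5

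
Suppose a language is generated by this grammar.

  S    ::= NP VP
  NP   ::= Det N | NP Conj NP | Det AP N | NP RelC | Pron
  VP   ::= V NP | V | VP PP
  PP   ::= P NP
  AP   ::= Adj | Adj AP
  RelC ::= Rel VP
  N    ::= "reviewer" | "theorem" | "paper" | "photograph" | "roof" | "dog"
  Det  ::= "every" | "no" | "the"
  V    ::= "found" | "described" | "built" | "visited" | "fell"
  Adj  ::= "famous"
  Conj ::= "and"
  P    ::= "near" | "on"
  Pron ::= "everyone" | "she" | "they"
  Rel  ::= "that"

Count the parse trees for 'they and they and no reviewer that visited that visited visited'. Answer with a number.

9

Two of the 9 distinct bracketings:
[S [NP [NP [Pron they]] [Conj and] [NP [NP [Pron they]] [Conj and] [NP [NP [NP [Det no] [N reviewer]] [RelC [Rel that] [VP [V visited]]]] [RelC [Rel that] [VP [V visited]]]]]] [VP [V visited]]]
[S [NP [NP [Pron they]] [Conj and] [NP [NP [NP [Pron they]] [Conj and] [NP [NP [Det no] [N reviewer]] [RelC [Rel that] [VP [V visited]]]]] [RelC [Rel that] [VP [V visited]]]]] [VP [V visited]]]
The trees differ in how a recursive rule is bracketed over the same span.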